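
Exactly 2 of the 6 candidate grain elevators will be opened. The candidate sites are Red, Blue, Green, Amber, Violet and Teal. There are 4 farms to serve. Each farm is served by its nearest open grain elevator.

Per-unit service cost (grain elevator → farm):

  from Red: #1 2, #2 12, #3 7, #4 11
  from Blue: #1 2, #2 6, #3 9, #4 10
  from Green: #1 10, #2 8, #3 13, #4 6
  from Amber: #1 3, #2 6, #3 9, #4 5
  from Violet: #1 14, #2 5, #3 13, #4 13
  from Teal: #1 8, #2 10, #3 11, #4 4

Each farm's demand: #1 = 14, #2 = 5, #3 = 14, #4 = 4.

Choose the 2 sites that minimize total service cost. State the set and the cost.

Choose Red and Amber; total service cost 176.

With exactly 2 open, each farm uses its cheapest among the chosen.
{Red, Amber}: #1→Red 2·14=28, #2→Amber 6·5=30, #3→Red 7·14=98, #4→Amber 5·4=20. Service cost 176.
{Red, Green}: service cost 190
{Red, Teal}: service cost 192
Among all 15 size-2 choices, {Red, Amber} is lowest.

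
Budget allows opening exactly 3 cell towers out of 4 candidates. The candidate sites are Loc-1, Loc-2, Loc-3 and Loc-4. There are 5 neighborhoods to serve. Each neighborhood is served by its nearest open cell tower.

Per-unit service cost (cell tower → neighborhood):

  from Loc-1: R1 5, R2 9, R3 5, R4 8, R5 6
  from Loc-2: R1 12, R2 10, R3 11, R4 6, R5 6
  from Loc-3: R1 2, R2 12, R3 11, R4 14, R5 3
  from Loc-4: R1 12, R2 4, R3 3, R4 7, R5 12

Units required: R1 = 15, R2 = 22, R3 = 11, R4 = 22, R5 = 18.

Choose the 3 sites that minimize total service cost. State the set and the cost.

With exactly 3 open, each neighborhood uses its cheapest among the chosen.
{Loc-2, Loc-3, Loc-4}: R1→Loc-3 2·15=30, R2→Loc-4 4·22=88, R3→Loc-4 3·11=33, R4→Loc-2 6·22=132, R5→Loc-3 3·18=54. Service cost 337.
{Loc-1, Loc-3, Loc-4}: service cost 359
{Loc-1, Loc-2, Loc-4}: service cost 436
Among all 4 size-3 choices, {Loc-2, Loc-3, Loc-4} is lowest.

Choose Loc-2, Loc-3 and Loc-4; total service cost 337.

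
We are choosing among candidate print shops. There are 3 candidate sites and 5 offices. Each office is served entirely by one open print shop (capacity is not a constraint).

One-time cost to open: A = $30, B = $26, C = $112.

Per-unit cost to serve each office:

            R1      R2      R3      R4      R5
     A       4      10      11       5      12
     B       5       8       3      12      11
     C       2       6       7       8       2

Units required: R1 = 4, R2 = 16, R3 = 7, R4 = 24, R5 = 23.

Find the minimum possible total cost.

For any fixed open set, each office goes to its cheapest open site; total = fixed + service.
{A, B, C}: R1→C 2·4=8, R2→C 6·16=96, R3→B 3·7=21, R4→A 5·24=120, R5→C 2·23=46. Service 291; fixed 168; total 459.
{A, C}: R1→C 2·4=8, R2→C 6·16=96, R3→C 7·7=49, R4→A 5·24=120, R5→C 2·23=46. Service 319; fixed 142; total 461.
{B, C}: R1→C 2·4=8, R2→C 6·16=96, R3→B 3·7=21, R4→C 8·24=192, R5→C 2·23=46. Service 363; fixed 138; total 501.
{B}: R1→B 5·4=20, R2→B 8·16=128, R3→B 3·7=21, R4→B 12·24=288, R5→B 11·23=253. Service 710; fixed 26; total 736.
No other subset beats 459.

Minimum total cost: 459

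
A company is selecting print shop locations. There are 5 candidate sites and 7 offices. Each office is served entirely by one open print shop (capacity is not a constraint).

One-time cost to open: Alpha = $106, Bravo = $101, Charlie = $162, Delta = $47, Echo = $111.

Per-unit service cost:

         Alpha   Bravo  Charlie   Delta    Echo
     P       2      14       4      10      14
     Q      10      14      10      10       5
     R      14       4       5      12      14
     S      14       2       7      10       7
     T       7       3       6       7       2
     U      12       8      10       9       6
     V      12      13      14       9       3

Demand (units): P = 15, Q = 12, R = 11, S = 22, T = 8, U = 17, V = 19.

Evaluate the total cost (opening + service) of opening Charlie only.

Each office is assigned to its cheapest site among the open ones.
{Charlie}: P→Charlie 4·15=60, Q→Charlie 10·12=120, R→Charlie 5·11=55, S→Charlie 7·22=154, T→Charlie 6·8=48, U→Charlie 10·17=170, V→Charlie 14·19=266. Service 873; fixed 162; total 1035.

Total cost: 1035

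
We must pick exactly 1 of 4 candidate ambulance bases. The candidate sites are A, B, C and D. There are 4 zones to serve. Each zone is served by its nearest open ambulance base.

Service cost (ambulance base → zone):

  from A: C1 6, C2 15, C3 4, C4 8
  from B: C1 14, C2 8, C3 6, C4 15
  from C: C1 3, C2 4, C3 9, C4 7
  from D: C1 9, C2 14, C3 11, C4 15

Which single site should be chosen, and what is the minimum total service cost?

With exactly 1 open, each zone uses its cheapest among the chosen.
{C}: C1→C 3, C2→C 4, C3→C 9, C4→C 7. Service cost 23.
{A}: service cost 33
{B}: service cost 43
Among all 4 size-1 choices, {C} is lowest.

Choose C only; total service cost 23.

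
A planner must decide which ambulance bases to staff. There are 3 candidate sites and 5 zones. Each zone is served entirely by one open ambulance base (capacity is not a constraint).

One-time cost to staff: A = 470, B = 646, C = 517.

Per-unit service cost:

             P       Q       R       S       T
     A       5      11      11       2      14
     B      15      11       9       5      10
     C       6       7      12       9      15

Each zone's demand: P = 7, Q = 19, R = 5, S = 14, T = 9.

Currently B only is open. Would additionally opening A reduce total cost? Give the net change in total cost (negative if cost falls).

Current service cost with {B}: 519.
Adding A: each zone re-picks its cheapest; new service cost 407, saving 112.
Extra fixed cost: 470. Net change = 470 − 112 = 358.
(Totals: 1165 → 1523.)

No — net change +358 (cost rises by 358).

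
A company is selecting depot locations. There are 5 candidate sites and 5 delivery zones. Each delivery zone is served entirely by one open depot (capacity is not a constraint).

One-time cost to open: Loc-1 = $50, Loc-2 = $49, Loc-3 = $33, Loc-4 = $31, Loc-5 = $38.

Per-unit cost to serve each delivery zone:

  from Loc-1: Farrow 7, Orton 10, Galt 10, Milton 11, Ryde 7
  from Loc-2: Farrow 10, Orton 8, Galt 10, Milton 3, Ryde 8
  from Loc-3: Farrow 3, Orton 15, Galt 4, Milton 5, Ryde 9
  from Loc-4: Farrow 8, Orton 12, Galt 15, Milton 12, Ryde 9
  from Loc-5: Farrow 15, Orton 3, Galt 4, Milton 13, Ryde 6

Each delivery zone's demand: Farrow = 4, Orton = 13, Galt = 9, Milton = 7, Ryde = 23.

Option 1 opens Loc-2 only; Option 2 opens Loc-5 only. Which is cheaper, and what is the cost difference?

Option 1: {Loc-2}: Farrow→Loc-2 10·4=40, Orton→Loc-2 8·13=104, Galt→Loc-2 10·9=90, Milton→Loc-2 3·7=21, Ryde→Loc-2 8·23=184. Service 439; fixed 49; total 488.
Option 2: {Loc-5}: Farrow→Loc-5 15·4=60, Orton→Loc-5 3·13=39, Galt→Loc-5 4·9=36, Milton→Loc-5 13·7=91, Ryde→Loc-5 6·23=138. Service 364; fixed 38; total 402.
Difference: |488 − 402| = 86.

Option 2 is cheaper by 86.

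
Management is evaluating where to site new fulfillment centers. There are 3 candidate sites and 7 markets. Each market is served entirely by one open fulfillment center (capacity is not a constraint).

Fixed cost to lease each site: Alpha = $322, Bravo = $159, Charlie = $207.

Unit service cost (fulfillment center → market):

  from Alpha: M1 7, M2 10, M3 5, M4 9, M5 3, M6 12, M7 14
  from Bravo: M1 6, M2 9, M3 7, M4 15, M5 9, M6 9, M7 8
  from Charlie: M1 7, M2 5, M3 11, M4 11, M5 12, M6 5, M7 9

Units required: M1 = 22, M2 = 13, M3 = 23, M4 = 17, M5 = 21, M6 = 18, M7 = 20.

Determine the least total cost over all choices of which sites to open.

For any fixed open set, each market goes to its cheapest open site; total = fixed + service.
{Bravo}: M1→Bravo 6·22=132, M2→Bravo 9·13=117, M3→Bravo 7·23=161, M4→Bravo 15·17=255, M5→Bravo 9·21=189, M6→Bravo 9·18=162, M7→Bravo 8·20=160. Service 1176; fixed 159; total 1335.
{Alpha, Charlie}: service 820 + fixed 529 = 1349
{Bravo, Charlie}: service 984 + fixed 366 = 1350
{Alpha, Bravo, Charlie}: M1→Bravo 6·22=132, M2→Charlie 5·13=65, M3→Alpha 5·23=115, M4→Alpha 9·17=153, M5→Alpha 3·21=63, M6→Charlie 5·18=90, M7→Bravo 8·20=160. Service 778; fixed 688; total 1466.
No other subset beats 1335.

Minimum total cost: 1335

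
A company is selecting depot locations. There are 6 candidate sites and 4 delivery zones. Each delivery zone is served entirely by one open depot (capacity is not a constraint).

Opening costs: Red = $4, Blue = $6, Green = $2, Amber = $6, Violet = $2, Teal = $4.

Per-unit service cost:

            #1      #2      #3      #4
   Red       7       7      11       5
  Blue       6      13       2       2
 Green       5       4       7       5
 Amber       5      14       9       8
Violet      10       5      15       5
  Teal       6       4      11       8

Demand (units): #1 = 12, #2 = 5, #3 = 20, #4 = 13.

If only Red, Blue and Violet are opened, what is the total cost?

Total cost: 175

Each delivery zone is assigned to its cheapest site among the open ones.
{Red, Blue, Violet}: #1→Blue 6·12=72, #2→Violet 5·5=25, #3→Blue 2·20=40, #4→Blue 2·13=26. Service 163; fixed 12; total 175.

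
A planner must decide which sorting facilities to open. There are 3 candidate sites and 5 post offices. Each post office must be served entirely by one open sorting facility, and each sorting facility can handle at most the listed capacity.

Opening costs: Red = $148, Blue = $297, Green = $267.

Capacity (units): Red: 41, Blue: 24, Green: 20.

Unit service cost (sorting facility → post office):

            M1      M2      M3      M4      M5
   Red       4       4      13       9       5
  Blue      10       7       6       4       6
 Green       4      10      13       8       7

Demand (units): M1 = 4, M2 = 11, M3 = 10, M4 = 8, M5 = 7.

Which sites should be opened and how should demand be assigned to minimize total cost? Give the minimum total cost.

Open {Red}: M1→Red 4·4=16, M2→Red 4·11=44, M3→Red 13·10=130, M4→Red 9·8=72, M5→Red 5·7=35.
Loads: Red carries 40/41. Service 297; fixed 148; total 445.
Next best feasible plan costs 632.

Minimum total cost: 445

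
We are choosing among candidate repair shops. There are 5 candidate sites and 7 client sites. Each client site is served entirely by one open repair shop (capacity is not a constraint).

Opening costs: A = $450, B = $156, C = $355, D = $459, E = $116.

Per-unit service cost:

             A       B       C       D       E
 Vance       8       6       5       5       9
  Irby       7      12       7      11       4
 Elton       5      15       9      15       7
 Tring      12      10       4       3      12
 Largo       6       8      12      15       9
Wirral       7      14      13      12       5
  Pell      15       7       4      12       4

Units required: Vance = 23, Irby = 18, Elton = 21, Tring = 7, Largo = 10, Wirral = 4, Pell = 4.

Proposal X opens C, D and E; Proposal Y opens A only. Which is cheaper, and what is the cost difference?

Proposal Y is cheaper by 314.

Proposal X: {C, D, E}: Vance→C 5·23=115, Irby→E 4·18=72, Elton→E 7·21=147, Tring→D 3·7=21, Largo→E 9·10=90, Wirral→E 5·4=20, Pell→C 4·4=16. Service 481; fixed 930; total 1411.
Proposal Y: {A}: Vance→A 8·23=184, Irby→A 7·18=126, Elton→A 5·21=105, Tring→A 12·7=84, Largo→A 6·10=60, Wirral→A 7·4=28, Pell→A 15·4=60. Service 647; fixed 450; total 1097.
Difference: |1411 − 1097| = 314.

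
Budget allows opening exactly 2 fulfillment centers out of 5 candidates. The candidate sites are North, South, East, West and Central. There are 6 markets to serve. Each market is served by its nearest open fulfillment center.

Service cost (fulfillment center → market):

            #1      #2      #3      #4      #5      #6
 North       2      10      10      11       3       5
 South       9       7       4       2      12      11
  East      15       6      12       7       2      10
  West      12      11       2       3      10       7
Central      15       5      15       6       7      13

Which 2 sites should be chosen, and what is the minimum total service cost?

With exactly 2 open, each market uses its cheapest among the chosen.
{North, South}: #1→North 2, #2→South 7, #3→South 4, #4→South 2, #5→North 3, #6→North 5. Service cost 23.
{North, West}: service cost 25
{North, Central}: service cost 31
Among all 10 size-2 choices, {North, South} is lowest.

Choose North and South; total service cost 23.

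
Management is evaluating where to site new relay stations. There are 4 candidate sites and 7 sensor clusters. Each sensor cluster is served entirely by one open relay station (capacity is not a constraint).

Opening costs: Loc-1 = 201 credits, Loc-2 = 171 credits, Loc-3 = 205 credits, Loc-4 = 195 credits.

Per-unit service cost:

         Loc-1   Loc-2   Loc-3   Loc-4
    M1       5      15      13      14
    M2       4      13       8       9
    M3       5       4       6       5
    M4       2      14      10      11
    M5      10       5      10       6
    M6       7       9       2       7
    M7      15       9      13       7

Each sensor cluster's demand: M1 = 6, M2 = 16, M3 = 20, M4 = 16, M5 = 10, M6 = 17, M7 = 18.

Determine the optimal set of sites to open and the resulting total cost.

For any fixed open set, each sensor cluster goes to its cheapest open site; total = fixed + service.
{Loc-1, Loc-2}: M1→Loc-1 5·6=30, M2→Loc-1 4·16=64, M3→Loc-2 4·20=80, M4→Loc-1 2·16=32, M5→Loc-2 5·10=50, M6→Loc-1 7·17=119, M7→Loc-2 9·18=162. Service 537; fixed 372; total 909.
{Loc-1}: M1→Loc-1 5·6=30, M2→Loc-1 4·16=64, M3→Loc-1 5·20=100, M4→Loc-1 2·16=32, M5→Loc-1 10·10=100, M6→Loc-1 7·17=119, M7→Loc-1 15·18=270. Service 715; fixed 201; total 916.
{Loc-1, Loc-4}: M1→Loc-1 5·6=30, M2→Loc-1 4·16=64, M3→Loc-1 5·20=100, M4→Loc-1 2·16=32, M5→Loc-4 6·10=60, M6→Loc-1 7·17=119, M7→Loc-4 7·18=126. Service 531; fixed 396; total 927.
{Loc-1, Loc-2, Loc-3, Loc-4}: M1→Loc-1 5·6=30, M2→Loc-1 4·16=64, M3→Loc-2 4·20=80, M4→Loc-1 2·16=32, M5→Loc-2 5·10=50, M6→Loc-3 2·17=34, M7→Loc-4 7·18=126. Service 416; fixed 772; total 1188.
No other subset beats 909.

Open Loc-1 and Loc-2; minimum total cost 909.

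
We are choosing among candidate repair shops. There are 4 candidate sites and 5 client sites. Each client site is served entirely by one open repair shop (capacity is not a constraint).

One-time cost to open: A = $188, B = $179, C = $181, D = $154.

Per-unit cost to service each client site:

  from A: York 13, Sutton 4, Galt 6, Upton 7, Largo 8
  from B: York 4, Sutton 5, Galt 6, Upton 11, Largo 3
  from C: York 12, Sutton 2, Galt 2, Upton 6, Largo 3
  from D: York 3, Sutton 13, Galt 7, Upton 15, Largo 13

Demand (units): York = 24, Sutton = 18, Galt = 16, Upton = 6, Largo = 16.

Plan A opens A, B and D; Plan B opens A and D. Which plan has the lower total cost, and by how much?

Plan A: {A, B, D}: York→D 3·24=72, Sutton→A 4·18=72, Galt→A 6·16=96, Upton→A 7·6=42, Largo→B 3·16=48. Service 330; fixed 521; total 851.
Plan B: {A, D}: York→D 3·24=72, Sutton→A 4·18=72, Galt→A 6·16=96, Upton→A 7·6=42, Largo→A 8·16=128. Service 410; fixed 342; total 752.
Difference: |851 − 752| = 99.

Plan B is cheaper by 99.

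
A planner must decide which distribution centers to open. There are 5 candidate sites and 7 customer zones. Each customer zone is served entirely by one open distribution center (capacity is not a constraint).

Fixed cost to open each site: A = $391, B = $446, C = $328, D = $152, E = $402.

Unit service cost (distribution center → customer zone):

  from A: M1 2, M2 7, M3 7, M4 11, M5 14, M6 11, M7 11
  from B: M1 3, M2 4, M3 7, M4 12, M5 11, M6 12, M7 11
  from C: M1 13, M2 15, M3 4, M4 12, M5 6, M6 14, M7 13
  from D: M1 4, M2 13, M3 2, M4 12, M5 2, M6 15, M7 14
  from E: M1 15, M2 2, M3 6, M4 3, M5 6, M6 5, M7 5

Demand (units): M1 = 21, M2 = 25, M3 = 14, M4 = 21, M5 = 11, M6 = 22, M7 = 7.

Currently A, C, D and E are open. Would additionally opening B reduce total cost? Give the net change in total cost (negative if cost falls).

Current service cost with {A, C, D, E}: 350.
Adding B: each customer zone re-picks its cheapest; new service cost 350, saving 0.
Extra fixed cost: 446. Net change = 446 − 0 = 446.
(Totals: 1623 → 2069.)

No — net change +446 (cost rises by 446).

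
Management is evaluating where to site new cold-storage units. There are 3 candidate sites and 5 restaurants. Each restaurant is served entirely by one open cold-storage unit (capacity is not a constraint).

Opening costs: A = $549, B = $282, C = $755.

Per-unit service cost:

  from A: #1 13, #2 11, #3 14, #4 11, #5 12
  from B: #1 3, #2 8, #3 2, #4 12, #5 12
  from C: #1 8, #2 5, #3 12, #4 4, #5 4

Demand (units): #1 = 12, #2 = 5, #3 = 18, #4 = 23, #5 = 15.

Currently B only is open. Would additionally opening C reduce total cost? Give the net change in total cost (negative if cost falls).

No — net change +436 (cost rises by 436).

Current service cost with {B}: 568.
Adding C: each restaurant re-picks its cheapest; new service cost 249, saving 319.
Extra fixed cost: 755. Net change = 755 − 319 = 436.
(Totals: 850 → 1286.)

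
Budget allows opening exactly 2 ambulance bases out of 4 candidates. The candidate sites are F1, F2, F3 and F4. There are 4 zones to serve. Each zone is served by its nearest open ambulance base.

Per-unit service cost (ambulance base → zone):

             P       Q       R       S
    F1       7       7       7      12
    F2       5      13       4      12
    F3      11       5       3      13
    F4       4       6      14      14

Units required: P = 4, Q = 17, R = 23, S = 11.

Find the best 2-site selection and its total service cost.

With exactly 2 open, each zone uses its cheapest among the chosen.
{F2, F3}: P→F2 5·4=20, Q→F3 5·17=85, R→F3 3·23=69, S→F2 12·11=132. Service cost 306.
{F3, F4}: service cost 313
{F1, F3}: service cost 314
Among all 6 size-2 choices, {F2, F3} is lowest.

Choose F2 and F3; total service cost 306.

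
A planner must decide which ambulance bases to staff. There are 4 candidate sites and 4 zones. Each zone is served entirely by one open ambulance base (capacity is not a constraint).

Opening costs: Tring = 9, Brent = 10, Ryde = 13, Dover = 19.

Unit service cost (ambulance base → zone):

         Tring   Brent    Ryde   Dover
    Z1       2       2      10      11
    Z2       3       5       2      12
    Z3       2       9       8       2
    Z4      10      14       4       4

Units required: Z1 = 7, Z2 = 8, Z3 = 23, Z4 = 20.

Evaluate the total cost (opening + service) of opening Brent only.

Total cost: 551

Each zone is assigned to its cheapest site among the open ones.
{Brent}: Z1→Brent 2·7=14, Z2→Brent 5·8=40, Z3→Brent 9·23=207, Z4→Brent 14·20=280. Service 541; fixed 10; total 551.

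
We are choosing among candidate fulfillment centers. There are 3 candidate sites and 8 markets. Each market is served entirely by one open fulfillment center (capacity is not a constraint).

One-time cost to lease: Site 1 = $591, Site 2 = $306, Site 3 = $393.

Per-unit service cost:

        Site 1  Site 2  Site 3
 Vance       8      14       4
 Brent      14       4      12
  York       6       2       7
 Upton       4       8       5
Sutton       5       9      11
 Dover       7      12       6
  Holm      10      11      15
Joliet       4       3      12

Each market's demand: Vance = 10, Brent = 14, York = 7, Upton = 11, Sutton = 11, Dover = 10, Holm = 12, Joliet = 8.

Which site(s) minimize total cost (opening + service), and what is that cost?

For any fixed open set, each market goes to its cheapest open site; total = fixed + service.
{Site 2}: Vance→Site 2 14·10=140, Brent→Site 2 4·14=56, York→Site 2 2·7=14, Upton→Site 2 8·11=88, Sutton→Site 2 9·11=99, Dover→Site 2 12·10=120, Holm→Site 2 11·12=132, Joliet→Site 2 3·8=24. Service 673; fixed 306; total 979.
{Site 3}: service 769 + fixed 393 = 1162
{Site 2, Site 3}: service 480 + fixed 699 = 1179
{Site 1, Site 2, Site 3}: service 413 + fixed 1290 = 1703
No other subset beats 979.

Open Site 2 only; minimum total cost 979.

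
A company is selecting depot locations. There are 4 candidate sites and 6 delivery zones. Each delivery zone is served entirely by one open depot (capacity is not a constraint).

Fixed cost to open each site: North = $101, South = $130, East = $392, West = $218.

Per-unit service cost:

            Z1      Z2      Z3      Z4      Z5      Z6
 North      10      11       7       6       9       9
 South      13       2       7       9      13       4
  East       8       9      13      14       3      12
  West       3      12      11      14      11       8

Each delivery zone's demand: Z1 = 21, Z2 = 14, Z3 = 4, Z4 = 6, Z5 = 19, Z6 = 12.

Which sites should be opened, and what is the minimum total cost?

Open North and South; minimum total cost 752.

For any fixed open set, each delivery zone goes to its cheapest open site; total = fixed + service.
{North, South}: Z1→North 10·21=210, Z2→South 2·14=28, Z3→North 7·4=28, Z4→North 6·6=36, Z5→North 9·19=171, Z6→South 4·12=48. Service 521; fixed 231; total 752.
{South, West}: Z1→West 3·21=63, Z2→South 2·14=28, Z3→South 7·4=28, Z4→South 9·6=54, Z5→West 11·19=209, Z6→South 4·12=48. Service 430; fixed 348; total 778.
{North}: service 707 + fixed 101 = 808
{North, South, East, West}: service 260 + fixed 841 = 1101
(All 15 nonempty subsets were checked; North and South is lowest.)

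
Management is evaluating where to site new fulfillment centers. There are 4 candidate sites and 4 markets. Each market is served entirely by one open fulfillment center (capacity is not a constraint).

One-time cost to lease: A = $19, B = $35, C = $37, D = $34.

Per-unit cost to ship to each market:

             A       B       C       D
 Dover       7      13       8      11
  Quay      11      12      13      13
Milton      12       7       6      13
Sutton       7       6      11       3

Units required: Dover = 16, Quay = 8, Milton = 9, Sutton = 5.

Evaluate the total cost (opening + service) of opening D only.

Each market is assigned to its cheapest site among the open ones.
{D}: Dover→D 11·16=176, Quay→D 13·8=104, Milton→D 13·9=117, Sutton→D 3·5=15. Service 412; fixed 34; total 446.

Total cost: 446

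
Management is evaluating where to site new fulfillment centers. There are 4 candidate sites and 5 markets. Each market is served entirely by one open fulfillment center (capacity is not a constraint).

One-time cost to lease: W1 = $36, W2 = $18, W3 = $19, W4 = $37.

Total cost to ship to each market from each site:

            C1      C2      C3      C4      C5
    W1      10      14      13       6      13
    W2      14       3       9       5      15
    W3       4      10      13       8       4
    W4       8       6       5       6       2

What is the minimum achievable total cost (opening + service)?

For any fixed open set, each market goes to its cheapest open site; total = fixed + service.
{W3}: C1→W3 4, C2→W3 10, C3→W3 13, C4→W3 8, C5→W3 4. Service 39; fixed 19; total 58.
{W2, W3}: service 25 + fixed 37 = 62
{W2}: C1→W2 14, C2→W2 3, C3→W2 9, C4→W2 5, C5→W2 15. Service 46; fixed 18; total 64.
{W1, W2, W3, W4}: C1→W3 4, C2→W2 3, C3→W4 5, C4→W2 5, C5→W4 2. Service 19; fixed 110; total 129.
No other subset beats 58.

Minimum total cost: 58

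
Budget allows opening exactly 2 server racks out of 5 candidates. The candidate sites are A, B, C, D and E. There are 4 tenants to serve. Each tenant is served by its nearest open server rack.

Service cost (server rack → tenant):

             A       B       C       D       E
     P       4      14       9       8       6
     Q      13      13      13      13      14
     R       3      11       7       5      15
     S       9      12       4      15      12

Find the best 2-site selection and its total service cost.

With exactly 2 open, each tenant uses its cheapest among the chosen.
{A, C}: P→A 4, Q→A 13, R→A 3, S→C 4. Service cost 24.
{A, B}: service cost 29
{A, D}: service cost 29
Among all 10 size-2 choices, {A, C} is lowest.

Choose A and C; total service cost 24.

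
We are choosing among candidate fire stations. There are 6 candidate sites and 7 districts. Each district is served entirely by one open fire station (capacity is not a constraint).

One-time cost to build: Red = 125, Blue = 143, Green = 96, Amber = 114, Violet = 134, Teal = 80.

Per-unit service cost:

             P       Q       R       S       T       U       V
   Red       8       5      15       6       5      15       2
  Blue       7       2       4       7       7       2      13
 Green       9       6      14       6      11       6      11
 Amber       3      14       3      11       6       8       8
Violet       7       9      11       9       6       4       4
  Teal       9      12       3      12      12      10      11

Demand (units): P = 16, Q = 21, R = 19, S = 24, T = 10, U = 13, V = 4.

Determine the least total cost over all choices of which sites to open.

Minimum total cost: 689

For any fixed open set, each district goes to its cheapest open site; total = fixed + service.
{Blue}: P→Blue 7·16=112, Q→Blue 2·21=42, R→Blue 4·19=76, S→Blue 7·24=168, T→Blue 7·10=70, U→Blue 2·13=26, V→Blue 13·4=52. Service 546; fixed 143; total 689.
{Blue, Amber}: P→Amber 3·16=48, Q→Blue 2·21=42, R→Amber 3·19=57, S→Blue 7·24=168, T→Amber 6·10=60, U→Blue 2·13=26, V→Amber 8·4=32. Service 433; fixed 257; total 690.
{Red, Blue}: service 458 + fixed 268 = 726
{Red, Blue, Green, Amber, Violet, Teal}: service 375 + fixed 692 = 1067
No other subset beats 689.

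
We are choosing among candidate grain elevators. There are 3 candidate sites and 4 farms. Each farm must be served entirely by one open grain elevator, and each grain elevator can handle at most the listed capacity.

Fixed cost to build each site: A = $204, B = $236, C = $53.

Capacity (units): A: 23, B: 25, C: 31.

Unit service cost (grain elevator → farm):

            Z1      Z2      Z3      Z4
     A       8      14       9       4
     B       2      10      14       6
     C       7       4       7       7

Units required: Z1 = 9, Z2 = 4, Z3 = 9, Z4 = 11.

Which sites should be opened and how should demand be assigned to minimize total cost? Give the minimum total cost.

Open {A, C}: Z1→C 7·9=63, Z2→C 4·4=16, Z3→C 7·9=63, Z4→A 4·11=44.
Loads: A carries 11/23, C carries 22/31. Service 186; fixed 257; total 443.
Next best feasible plan costs 452.

Minimum total cost: 443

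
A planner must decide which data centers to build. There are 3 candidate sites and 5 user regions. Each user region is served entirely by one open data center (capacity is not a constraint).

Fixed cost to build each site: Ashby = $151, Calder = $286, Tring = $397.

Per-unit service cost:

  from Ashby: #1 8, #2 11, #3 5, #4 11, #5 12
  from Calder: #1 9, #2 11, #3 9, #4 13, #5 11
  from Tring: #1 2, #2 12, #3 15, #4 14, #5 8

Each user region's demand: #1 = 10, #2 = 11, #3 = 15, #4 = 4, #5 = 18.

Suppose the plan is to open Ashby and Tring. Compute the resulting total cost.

Each user region is assigned to its cheapest site among the open ones.
{Ashby, Tring}: #1→Tring 2·10=20, #2→Ashby 11·11=121, #3→Ashby 5·15=75, #4→Ashby 11·4=44, #5→Tring 8·18=144. Service 404; fixed 548; total 952.

Total cost: 952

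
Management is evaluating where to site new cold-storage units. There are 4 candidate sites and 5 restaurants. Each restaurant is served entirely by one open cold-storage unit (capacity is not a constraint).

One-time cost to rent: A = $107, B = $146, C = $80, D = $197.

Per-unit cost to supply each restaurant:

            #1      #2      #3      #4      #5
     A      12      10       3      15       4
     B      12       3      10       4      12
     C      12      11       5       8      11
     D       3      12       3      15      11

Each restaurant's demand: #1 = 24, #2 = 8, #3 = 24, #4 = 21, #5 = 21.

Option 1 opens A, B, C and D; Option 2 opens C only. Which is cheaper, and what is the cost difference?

Option 1 is cheaper by 109.

Option 1: {A, B, C, D}: #1→D 3·24=72, #2→B 3·8=24, #3→A 3·24=72, #4→B 4·21=84, #5→A 4·21=84. Service 336; fixed 530; total 866.
Option 2: {C}: #1→C 12·24=288, #2→C 11·8=88, #3→C 5·24=120, #4→C 8·21=168, #5→C 11·21=231. Service 895; fixed 80; total 975.
Difference: |866 − 975| = 109.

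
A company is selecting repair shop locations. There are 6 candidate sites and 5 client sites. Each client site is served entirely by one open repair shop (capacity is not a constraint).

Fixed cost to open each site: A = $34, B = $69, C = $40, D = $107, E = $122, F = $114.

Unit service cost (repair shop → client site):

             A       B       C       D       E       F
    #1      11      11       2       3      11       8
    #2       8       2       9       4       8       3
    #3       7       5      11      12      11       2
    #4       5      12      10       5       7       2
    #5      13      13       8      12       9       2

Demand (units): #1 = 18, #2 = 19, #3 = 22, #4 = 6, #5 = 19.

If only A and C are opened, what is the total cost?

Total cost: 598

Each client site is assigned to its cheapest site among the open ones.
{A, C}: #1→C 2·18=36, #2→A 8·19=152, #3→A 7·22=154, #4→A 5·6=30, #5→C 8·19=152. Service 524; fixed 74; total 598.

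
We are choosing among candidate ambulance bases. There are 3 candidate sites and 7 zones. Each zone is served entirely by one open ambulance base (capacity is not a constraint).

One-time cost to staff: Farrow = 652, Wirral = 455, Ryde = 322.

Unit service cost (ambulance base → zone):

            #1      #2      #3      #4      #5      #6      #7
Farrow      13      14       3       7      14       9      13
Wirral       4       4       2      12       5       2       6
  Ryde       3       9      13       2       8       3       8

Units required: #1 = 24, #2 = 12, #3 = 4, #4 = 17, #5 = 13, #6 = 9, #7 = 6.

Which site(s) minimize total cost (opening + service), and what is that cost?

For any fixed open set, each zone goes to its cheapest open site; total = fixed + service.
{Ryde}: #1→Ryde 3·24=72, #2→Ryde 9·12=108, #3→Ryde 13·4=52, #4→Ryde 2·17=34, #5→Ryde 8·13=104, #6→Ryde 3·9=27, #7→Ryde 8·6=48. Service 445; fixed 322; total 767.
{Wirral}: service 475 + fixed 455 = 930
{Wirral, Ryde}: service 281 + fixed 777 = 1058
{Farrow, Wirral, Ryde}: #1→Ryde 3·24=72, #2→Wirral 4·12=48, #3→Wirral 2·4=8, #4→Ryde 2·17=34, #5→Wirral 5·13=65, #6→Wirral 2·9=18, #7→Wirral 6·6=36. Service 281; fixed 1429; total 1710.
No other subset beats 767.

Open Ryde only; minimum total cost 767.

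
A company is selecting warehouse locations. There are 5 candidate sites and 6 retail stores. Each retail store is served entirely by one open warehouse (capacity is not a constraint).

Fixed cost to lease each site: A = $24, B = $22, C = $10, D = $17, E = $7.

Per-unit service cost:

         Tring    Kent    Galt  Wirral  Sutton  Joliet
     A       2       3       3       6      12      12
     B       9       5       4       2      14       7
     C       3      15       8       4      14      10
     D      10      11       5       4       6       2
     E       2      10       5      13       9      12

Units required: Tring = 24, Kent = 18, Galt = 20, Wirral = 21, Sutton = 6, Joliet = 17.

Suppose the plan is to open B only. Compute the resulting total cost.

Each retail store is assigned to its cheapest site among the open ones.
{B}: Tring→B 9·24=216, Kent→B 5·18=90, Galt→B 4·20=80, Wirral→B 2·21=42, Sutton→B 14·6=84, Joliet→B 7·17=119. Service 631; fixed 22; total 653.

Total cost: 653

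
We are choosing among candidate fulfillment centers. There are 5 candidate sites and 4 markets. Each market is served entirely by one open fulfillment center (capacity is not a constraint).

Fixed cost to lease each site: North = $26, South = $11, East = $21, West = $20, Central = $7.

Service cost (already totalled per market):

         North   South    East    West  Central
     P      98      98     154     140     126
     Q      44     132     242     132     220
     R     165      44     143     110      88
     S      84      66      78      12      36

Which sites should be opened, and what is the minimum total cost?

Open North, South and West; minimum total cost 255.

For any fixed open set, each market goes to its cheapest open site; total = fixed + service.
{North, South, West}: P→North 98, Q→North 44, R→South 44, S→West 12. Service 198; fixed 57; total 255.
{North, South, West, Central}: service 198 + fixed 64 = 262
{North, South, Central}: service 222 + fixed 44 = 266
{North, South, East, West, Central}: service 198 + fixed 85 = 283
No other subset beats 255.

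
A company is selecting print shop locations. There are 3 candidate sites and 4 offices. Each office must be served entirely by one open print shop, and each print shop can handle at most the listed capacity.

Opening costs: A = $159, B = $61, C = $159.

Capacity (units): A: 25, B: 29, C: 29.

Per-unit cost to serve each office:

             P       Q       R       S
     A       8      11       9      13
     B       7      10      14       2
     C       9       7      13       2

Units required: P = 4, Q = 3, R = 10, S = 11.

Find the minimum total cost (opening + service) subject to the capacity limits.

Open {B}: P→B 7·4=28, Q→B 10·3=30, R→B 14·10=140, S→B 2·11=22.
Loads: B carries 28/29. Service 220; fixed 61; total 281.
Next best feasible plan costs 368.

Minimum total cost: 281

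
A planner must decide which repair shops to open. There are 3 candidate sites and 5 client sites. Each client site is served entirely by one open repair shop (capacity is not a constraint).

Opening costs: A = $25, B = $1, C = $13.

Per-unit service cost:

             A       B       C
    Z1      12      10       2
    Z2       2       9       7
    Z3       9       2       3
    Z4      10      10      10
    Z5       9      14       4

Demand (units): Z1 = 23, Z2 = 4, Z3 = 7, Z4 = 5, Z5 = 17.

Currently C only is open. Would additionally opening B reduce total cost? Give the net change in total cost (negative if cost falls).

Current service cost with {C}: 213.
Adding B: each client site re-picks its cheapest; new service cost 206, saving 7.
Extra fixed cost: 1. Net change = 1 − 7 = -6.
(Totals: 226 → 220.)

Yes — net change −6 (cost falls by 6).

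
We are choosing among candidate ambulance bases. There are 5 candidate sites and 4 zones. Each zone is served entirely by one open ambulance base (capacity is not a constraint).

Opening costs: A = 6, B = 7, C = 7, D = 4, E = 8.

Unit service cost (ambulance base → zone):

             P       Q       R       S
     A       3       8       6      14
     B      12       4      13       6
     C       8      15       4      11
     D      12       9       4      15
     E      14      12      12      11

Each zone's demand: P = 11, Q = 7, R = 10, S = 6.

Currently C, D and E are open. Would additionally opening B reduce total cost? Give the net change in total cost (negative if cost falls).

Current service cost with {C, D, E}: 257.
Adding B: each zone re-picks its cheapest; new service cost 192, saving 65.
Extra fixed cost: 7. Net change = 7 − 65 = -58.
(Totals: 276 → 218.)

Yes — net change −58 (cost falls by 58).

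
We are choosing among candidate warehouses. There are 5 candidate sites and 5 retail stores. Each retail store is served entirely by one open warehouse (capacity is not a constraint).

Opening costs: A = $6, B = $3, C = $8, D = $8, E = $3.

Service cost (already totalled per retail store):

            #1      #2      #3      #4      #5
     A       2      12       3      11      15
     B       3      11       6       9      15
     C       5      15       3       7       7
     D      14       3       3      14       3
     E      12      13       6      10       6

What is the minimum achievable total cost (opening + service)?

Minimum total cost: 32

For any fixed open set, each retail store goes to its cheapest open site; total = fixed + service.
{B, D}: #1→B 3, #2→D 3, #3→D 3, #4→B 9, #5→D 3. Service 21; fixed 11; total 32.
{B, D, E}: service 21 + fixed 14 = 35
{A, D}: service 22 + fixed 14 = 36
{A, B, C, D, E}: service 18 + fixed 28 = 46
No other subset beats 32.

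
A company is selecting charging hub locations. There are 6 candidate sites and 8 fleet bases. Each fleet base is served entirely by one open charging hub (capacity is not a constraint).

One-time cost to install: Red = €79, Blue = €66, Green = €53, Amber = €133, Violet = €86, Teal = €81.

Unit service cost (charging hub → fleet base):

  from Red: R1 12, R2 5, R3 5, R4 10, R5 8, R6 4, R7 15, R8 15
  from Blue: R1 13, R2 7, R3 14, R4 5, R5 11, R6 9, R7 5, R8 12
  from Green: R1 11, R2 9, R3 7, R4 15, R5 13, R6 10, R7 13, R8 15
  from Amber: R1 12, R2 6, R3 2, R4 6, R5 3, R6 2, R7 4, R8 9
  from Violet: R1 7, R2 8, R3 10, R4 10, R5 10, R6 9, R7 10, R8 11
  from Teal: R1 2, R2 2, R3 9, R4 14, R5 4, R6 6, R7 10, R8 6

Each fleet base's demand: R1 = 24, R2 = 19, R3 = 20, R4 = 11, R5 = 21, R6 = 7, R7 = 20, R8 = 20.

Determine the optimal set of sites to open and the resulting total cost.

Open Amber and Teal; minimum total cost 683.

For any fixed open set, each fleet base goes to its cheapest open site; total = fixed + service.
{Amber, Teal}: R1→Teal 2·24=48, R2→Teal 2·19=38, R3→Amber 2·20=40, R4→Amber 6·11=66, R5→Amber 3·21=63, R6→Amber 2·7=14, R7→Amber 4·20=80, R8→Teal 6·20=120. Service 469; fixed 214; total 683.
{Green, Amber, Teal}: service 469 + fixed 267 = 736
{Blue, Amber, Teal}: R1→Teal 2·24=48, R2→Teal 2·19=38, R3→Amber 2·20=40, R4→Blue 5·11=55, R5→Amber 3·21=63, R6→Amber 2·7=14, R7→Amber 4·20=80, R8→Teal 6·20=120. Service 458; fixed 280; total 738.
{Red, Blue, Green, Amber, Violet, Teal}: service 458 + fixed 498 = 956
No other subset beats 683.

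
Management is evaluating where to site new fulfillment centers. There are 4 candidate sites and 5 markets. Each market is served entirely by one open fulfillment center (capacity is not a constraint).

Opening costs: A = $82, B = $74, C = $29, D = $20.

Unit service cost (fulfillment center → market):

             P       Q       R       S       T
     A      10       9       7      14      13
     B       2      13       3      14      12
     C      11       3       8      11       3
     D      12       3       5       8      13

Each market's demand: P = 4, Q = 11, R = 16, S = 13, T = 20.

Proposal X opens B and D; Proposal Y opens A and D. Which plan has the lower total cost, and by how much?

Proposal X is cheaper by 92.

Proposal X: {B, D}: P→B 2·4=8, Q→D 3·11=33, R→B 3·16=48, S→D 8·13=104, T→B 12·20=240. Service 433; fixed 94; total 527.
Proposal Y: {A, D}: P→A 10·4=40, Q→D 3·11=33, R→D 5·16=80, S→D 8·13=104, T→A 13·20=260. Service 517; fixed 102; total 619.
Difference: |527 − 619| = 92.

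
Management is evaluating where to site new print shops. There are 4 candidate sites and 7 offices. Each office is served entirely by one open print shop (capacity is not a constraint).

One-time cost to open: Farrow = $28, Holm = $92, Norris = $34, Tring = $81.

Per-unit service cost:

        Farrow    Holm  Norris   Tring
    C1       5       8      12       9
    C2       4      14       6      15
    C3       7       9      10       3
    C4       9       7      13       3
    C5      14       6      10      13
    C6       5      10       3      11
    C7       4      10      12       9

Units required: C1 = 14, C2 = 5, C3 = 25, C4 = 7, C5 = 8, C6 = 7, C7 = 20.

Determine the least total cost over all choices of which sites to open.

Minimum total cost: 510

For any fixed open set, each office goes to its cheapest open site; total = fixed + service.
{Farrow, Norris, Tring}: C1→Farrow 5·14=70, C2→Farrow 4·5=20, C3→Tring 3·25=75, C4→Tring 3·7=21, C5→Norris 10·8=80, C6→Norris 3·7=21, C7→Farrow 4·20=80. Service 367; fixed 143; total 510.
{Farrow, Tring}: service 405 + fixed 109 = 514
{Farrow, Holm, Tring}: service 349 + fixed 201 = 550
{Farrow, Holm, Norris, Tring}: service 335 + fixed 235 = 570
(All 15 nonempty subsets were checked; Farrow, Norris and Tring is lowest.)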